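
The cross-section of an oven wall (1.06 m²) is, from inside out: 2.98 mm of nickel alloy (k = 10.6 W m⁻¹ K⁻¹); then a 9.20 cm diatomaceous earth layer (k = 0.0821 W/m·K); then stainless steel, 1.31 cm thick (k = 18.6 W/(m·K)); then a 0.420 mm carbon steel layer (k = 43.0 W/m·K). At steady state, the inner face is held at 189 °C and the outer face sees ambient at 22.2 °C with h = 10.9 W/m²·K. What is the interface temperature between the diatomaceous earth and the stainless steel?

T = 34.9 °C

Series thermal resistances, inner to outer:
  R_nickel alloy = L/(kA) = 0.00298/(10.6·1.06) = 2.652×10^-4 K/W
  R_diatomaceous earth = L/(kA) = 0.0920/(0.0821·1.06) = 1.057 K/W
  R_stainless steel = L/(kA) = 0.0131/(18.6·1.06) = 6.644×10^-4 K/W
  R_carbon steel = L/(kA) = 4.20×10^-4/(43.0·1.06) = 9.215×10^-6 K/W
  R_conv,out = 1/(hA) = 1/(10.9·1.06) = 0.08655 K/W
ΣR = 2.652×10^-4 + 1.057 + 6.644×10^-4 + 9.215×10^-6 + 0.08655 = 1.144 K/W
Q = ΔT/ΣR = (189 °C − 22.2 °C)/1.144 = 145.8 W
From the inner boundary to the diatomaceous earth/stainless steel interface, ΣR_partial = 1.057 K/W.
T_interface = T_in − Q·ΣR_partial = 189 °C − (145.8)(1.057) = 34.9 °C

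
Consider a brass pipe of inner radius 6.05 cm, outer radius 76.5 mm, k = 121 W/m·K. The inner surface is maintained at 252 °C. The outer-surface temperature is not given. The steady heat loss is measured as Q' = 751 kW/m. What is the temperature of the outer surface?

Sum the resistances:
  R'_brass = ln(0.0765/0.0605)/(2πk) = 0.2346/(2π·121) = 3.086×10^-4 m·K/W
ΣR = 3.086×10^-4 m·K/W
ΔT = Q'·ΣR = 7.51×10^5 × 3.086×10^-4 = 231.8 K
Heat flows outward, so T_out = T_in − ΔT = 252 − 231.8 = 20.2 °C

T_out = 20.2 °C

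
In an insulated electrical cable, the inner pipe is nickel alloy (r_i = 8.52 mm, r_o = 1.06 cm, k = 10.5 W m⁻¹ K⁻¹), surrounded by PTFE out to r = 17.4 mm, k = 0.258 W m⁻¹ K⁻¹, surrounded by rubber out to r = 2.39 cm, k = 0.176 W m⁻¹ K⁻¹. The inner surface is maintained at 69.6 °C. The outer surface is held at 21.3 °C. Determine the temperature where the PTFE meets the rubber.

Resistance network (inner→outer):
  R'_nickel alloy = ln(0.0106/0.00852)/(2πk) = 0.2184/(2π·10.5) = 0.003311 m·K/W
  R'_PTFE = ln(0.0174/0.0106)/(2πk) = 0.4956/(2π·0.258) = 0.3057 m·K/W
  R'_rubber = ln(0.0239/0.0174)/(2πk) = 0.3174/(2π·0.176) = 0.2870 m·K/W
ΣR = 0.003311 + 0.3057 + 0.2870 = 0.5960 m·K/W
Q' = ΔT/ΣR = (69.6 °C − 21.3 °C)/0.5960 = 81.04 W/m
From the inner boundary to the PTFE/rubber interface, ΣR_partial = 0.3090 m·K/W.
T_interface = T_in − Q'·ΣR_partial = 69.6 °C − (81.04)(0.3090) = 44.6 °C

T = 44.6 °C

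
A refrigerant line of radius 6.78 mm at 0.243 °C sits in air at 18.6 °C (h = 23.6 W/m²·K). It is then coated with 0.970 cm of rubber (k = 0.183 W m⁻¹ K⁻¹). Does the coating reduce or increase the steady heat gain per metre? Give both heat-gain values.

reduces: 18.5 → 15.5 W/m

Critical radius for a cylinder: r_cr = k/h = 0.00775 m = 0.775 cm.
Outer radius after coating: r₂ = 0.00678 + 0.00970 = 0.01648 m.
r₁ < r_cr < r₂: heat gain rises to a maximum at r_cr then falls. Whether the coating helps depends on whether Q(r₂) has dropped back below Q(r₁).
Bare: R = 1/(2πr₁h) = 0.9947 m·K/W; Q = 18.357/0.9947 = 18.5 W/m.
Coated: R = R_cond + R_conv = 1.182 m·K/W; Q = 18.357/1.182 = 15.5 W/m.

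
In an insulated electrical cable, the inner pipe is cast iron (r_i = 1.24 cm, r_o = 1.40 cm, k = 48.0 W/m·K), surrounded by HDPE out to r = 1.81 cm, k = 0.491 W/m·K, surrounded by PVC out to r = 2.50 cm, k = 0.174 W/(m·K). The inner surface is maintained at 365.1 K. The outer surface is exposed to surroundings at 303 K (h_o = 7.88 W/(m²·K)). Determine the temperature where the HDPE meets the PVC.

T = 360.7 K

Resistance network (inner→outer):
  R'_cast iron = ln(0.0140/0.0124)/(2πk) = 0.1214/(2π·48.0) = 4.024×10^-4 m·K/W
  R'_HDPE = ln(0.0181/0.0140)/(2πk) = 0.2569/(2π·0.491) = 0.08326 m·K/W
  R'_PVC = ln(0.0250/0.0181)/(2πk) = 0.3230/(2π·0.174) = 0.2954 m·K/W
  R'_conv,out = 1/(2πr h) = 1/(2π·0.0250·7.88) = 0.8079 m·K/W
ΣR = 4.024×10^-4 + 0.08326 + 0.2954 + 0.8079 = 1.187 m·K/W
Q' = ΔT/ΣR = (365.1 K − 303 K)/1.187 = 52.32 W/m
From the inner boundary to the HDPE/PVC interface, ΣR_partial = 0.08366 m·K/W.
T_interface = T_in − Q'·ΣR_partial = 365.1 K − (52.32)(0.08366) = 360.7 K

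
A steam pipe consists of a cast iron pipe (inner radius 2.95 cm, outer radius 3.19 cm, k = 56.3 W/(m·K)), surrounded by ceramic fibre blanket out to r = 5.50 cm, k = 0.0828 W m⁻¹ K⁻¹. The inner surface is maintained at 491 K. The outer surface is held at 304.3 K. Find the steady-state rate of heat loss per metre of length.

Q' = 178 W/m

Resistance network (inner→outer):
  R'_cast iron = ln(0.0319/0.0295)/(2πk) = 0.07822/(2π·56.3) = 2.211×10^-4 m·K/W
  R'_ceramic fibre blanket = ln(0.0550/0.0319)/(2πk) = 0.5447/(2π·0.0828) = 1.047 m·K/W
ΣR = 2.211×10^-4 + 1.047 = 1.047 m·K/W
Q' = ΔT/ΣR = (491 K − 304.3 K)/1.047 = 178 W/m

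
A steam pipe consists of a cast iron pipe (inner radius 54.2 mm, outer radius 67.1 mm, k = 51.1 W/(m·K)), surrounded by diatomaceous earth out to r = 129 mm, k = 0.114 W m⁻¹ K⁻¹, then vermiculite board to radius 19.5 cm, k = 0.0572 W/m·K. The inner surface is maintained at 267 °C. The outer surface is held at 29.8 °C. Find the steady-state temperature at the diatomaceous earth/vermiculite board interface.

Resistance network (inner→outer):
  R'_cast iron = ln(0.0671/0.0542)/(2πk) = 0.2135/(2π·51.1) = 6.650×10^-4 m·K/W
  R'_diatomaceous earth = ln(0.129/0.0671)/(2πk) = 0.6536/(2π·0.114) = 0.9125 m·K/W
  R'_vermiculite board = ln(0.195/0.129)/(2πk) = 0.4132/(2π·0.0572) = 1.150 m·K/W
ΣR = 6.650×10^-4 + 0.9125 + 1.150 = 2.063 m·K/W
Q' = ΔT/ΣR = (267 °C − 29.8 °C)/2.063 = 115.0 W/m
From the inner boundary to the diatomaceous earth/vermiculite board interface, ΣR_partial = 0.9132 m·K/W.
T_interface = T_in − Q'·ΣR_partial = 267 °C − (115.0)(0.9132) = 162 °C

T = 162 °C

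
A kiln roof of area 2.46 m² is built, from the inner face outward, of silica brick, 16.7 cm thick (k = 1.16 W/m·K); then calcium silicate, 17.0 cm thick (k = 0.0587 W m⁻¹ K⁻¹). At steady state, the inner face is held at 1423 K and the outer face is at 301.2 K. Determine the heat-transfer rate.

Resistance network (inner→outer):
  R_silica brick = L/(kA) = 0.167/(1.16·2.46) = 0.05852 K/W
  R_calcium silicate = L/(kA) = 0.170/(0.0587·2.46) = 1.177 K/W
ΣR = 0.05852 + 1.177 = 1.236 K/W
Q = ΔT/ΣR = (1423 K − 301.2 K)/1.236 = 908 W

Q = 908 W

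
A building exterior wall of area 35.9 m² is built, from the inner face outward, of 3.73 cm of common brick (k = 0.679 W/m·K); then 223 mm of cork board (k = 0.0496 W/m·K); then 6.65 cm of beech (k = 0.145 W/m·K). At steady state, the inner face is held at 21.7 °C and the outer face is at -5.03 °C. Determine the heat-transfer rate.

Q = 192 W

Treat each layer as a resistance in series:
  R_common brick = L/(kA) = 0.0373/(0.679·35.9) = 0.001530 K/W
  R_cork board = L/(kA) = 0.223/(0.0496·35.9) = 0.1252 K/W
  R_beech = L/(kA) = 0.0665/(0.145·35.9) = 0.01277 K/W
ΣR = 0.001530 + 0.1252 + 0.01277 = 0.1395 K/W
Q = ΔT/ΣR = (21.7 °C − -5.03 °C)/0.1395 = 192 W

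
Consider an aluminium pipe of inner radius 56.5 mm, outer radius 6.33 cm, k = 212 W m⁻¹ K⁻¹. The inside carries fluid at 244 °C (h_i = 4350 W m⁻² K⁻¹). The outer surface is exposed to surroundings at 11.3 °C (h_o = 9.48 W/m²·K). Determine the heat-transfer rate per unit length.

Series thermal resistances, inner to outer:
  R'_conv,in = 1/(2πr h) = 1/(2π·0.0565·4350) = 6.476×10^-4 m·K/W
  R'_aluminium = ln(0.0633/0.0565)/(2πk) = 0.1136/(2π·212) = 8.532×10^-5 m·K/W
  R'_conv,out = 1/(2πr h) = 1/(2π·0.0633·9.48) = 0.2652 m·K/W
ΣR = 6.476×10^-4 + 8.532×10^-5 + 0.2652 = 0.2659 m·K/W
Q' = ΔT/ΣR = (244 °C − 11.3 °C)/0.2659 = 875 W/m

Q' = 875 W/m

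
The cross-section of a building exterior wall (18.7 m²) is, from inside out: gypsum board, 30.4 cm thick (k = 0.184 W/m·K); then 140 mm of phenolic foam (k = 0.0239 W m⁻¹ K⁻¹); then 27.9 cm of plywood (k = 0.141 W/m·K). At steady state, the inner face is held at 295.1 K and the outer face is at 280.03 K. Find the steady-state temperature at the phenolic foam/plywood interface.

T = 283.2 K

Treat each layer as a resistance in series:
  R_gypsum board = L/(kA) = 0.304/(0.184·18.7) = 0.08835 K/W
  R_phenolic foam = L/(kA) = 0.140/(0.0239·18.7) = 0.3132 K/W
  R_plywood = L/(kA) = 0.279/(0.141·18.7) = 0.1058 K/W
ΣR = 0.08835 + 0.3132 + 0.1058 = 0.5073 K/W
Q = ΔT/ΣR = (295.1 K − 280.03 K)/0.5073 = 29.71 W
From the inner boundary to the phenolic foam/plywood interface, ΣR_partial = 0.4015 K/W.
T_interface = T_in − Q·ΣR_partial = 295.1 K − (29.71)(0.4015) = 283.2 K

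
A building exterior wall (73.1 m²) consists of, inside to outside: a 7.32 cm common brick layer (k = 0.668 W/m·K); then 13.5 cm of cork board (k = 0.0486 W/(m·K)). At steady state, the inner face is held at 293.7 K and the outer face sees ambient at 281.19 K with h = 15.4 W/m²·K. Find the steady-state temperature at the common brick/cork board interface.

T = 293.2 K

Treat each layer as a resistance in series:
  R_common brick = L/(kA) = 0.0732/(0.668·73.1) = 0.001499 K/W
  R_cork board = L/(kA) = 0.135/(0.0486·73.1) = 0.03800 K/W
  R_conv,out = 1/(hA) = 1/(15.4·73.1) = 8.883×10^-4 K/W
ΣR = 0.001499 + 0.03800 + 8.883×10^-4 = 0.04039 K/W
Q = ΔT/ΣR = (293.7 K − 281.19 K)/0.04039 = 309.7 W
From the inner boundary to the common brick/cork board interface, ΣR_partial = 0.001499 K/W.
T_interface = T_in − Q·ΣR_partial = 293.7 K − (309.7)(0.001499) = 293.2 K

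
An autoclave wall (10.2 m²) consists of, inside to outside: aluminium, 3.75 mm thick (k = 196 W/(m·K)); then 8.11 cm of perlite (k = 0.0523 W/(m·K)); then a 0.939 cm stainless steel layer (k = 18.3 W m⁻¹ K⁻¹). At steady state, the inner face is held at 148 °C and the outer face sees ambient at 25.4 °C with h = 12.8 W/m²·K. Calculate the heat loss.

Q = 768 W

Treat each layer as a resistance in series:
  R_aluminium = L/(kA) = 0.00375/(196·10.2) = 1.876×10^-6 K/W
  R_perlite = L/(kA) = 0.0811/(0.0523·10.2) = 0.1520 K/W
  R_stainless steel = L/(kA) = 0.00939/(18.3·10.2) = 5.031×10^-5 K/W
  R_conv,out = 1/(hA) = 1/(12.8·10.2) = 0.007659 K/W
ΣR = 1.876×10^-6 + 0.1520 + 5.031×10^-5 + 0.007659 = 0.1597 K/W
Q = ΔT/ΣR = (148 °C − 25.4 °C)/0.1597 = 768 W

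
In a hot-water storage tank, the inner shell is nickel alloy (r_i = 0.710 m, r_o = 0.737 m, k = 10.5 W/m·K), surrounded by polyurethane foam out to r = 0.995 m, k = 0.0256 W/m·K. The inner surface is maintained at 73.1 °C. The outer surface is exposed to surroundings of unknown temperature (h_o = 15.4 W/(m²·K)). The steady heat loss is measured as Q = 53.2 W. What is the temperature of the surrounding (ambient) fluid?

Sum the resistances:
  R_nickel alloy = (1/0.710 − 1/0.737)/(4πk) = 0.05160/(4π·10.5) = 3.911×10^-4 K/W
  R_polyurethane foam = (1/0.737 − 1/0.995)/(4πk) = 0.3518/(4π·0.0256) = 1.094 K/W
  R_conv,out = 1/(4πr²h) = 1/(4π·0.995²·15.4) = 0.005219 K/W
ΣR = 1.099 K/W
ΔT = Q·ΣR = 53.2 × 1.099 = 58.47 K
Heat flows outward, so T_out = T_in − ΔT = 73.1 − 58.47 = 14.6 °C

T_out = 14.6 °C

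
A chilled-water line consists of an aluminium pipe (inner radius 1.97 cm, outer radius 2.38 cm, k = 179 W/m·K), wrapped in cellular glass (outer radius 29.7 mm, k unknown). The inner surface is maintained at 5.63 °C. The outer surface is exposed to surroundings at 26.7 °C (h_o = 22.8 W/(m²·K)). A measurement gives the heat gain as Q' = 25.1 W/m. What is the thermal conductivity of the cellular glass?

k = 0.0583 W/m·K

ΣR = ΔT/Q' = |5.63 − 26.7|/25.1 = 0.8394 m·K/W
Known resistances:
  R'_aluminium = ln(0.0238/0.0197)/(2πk) = 0.1891/(2π·179) = 1.681×10^-4 m·K/W
  R'_conv,out = 1/(2πr h) = 1/(2π·0.0297·22.8) = 0.2350 m·K/W
R_cellular glass = ΣR − ΣR_known = 0.8394 − 0.2352 = 0.6042 m·K/W
ln(r₂/r₁)/(2πk) = 0.6042 ⇒ k = 0.2215/(2π·0.6042) = 0.0583 W/m·K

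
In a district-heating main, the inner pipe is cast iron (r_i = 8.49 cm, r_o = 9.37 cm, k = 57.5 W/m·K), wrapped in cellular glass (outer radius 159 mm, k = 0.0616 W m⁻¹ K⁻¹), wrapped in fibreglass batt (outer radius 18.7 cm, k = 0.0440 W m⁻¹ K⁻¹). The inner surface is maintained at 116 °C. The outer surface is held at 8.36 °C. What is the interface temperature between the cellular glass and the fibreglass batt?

Resistance network (inner→outer):
  R'_cast iron = ln(0.0937/0.0849)/(2πk) = 0.09862/(2π·57.5) = 2.730×10^-4 m·K/W
  R'_cellular glass = ln(0.159/0.0937)/(2πk) = 0.5288/(2π·0.0616) = 1.366 m·K/W
  R'_fibreglass batt = ln(0.187/0.159)/(2πk) = 0.1622/(2π·0.0440) = 0.5867 m·K/W
ΣR = 2.730×10^-4 + 1.366 + 0.5867 = 1.953 m·K/W
Q' = ΔT/ΣR = (116 °C − 8.36 °C)/1.953 = 55.12 W/m
From the inner boundary to the cellular glass/fibreglass batt interface, ΣR_partial = 1.366 m·K/W.
T_interface = T_in − Q'·ΣR_partial = 116 °C − (55.12)(1.366) = 40.7 °C

T = 40.7 °C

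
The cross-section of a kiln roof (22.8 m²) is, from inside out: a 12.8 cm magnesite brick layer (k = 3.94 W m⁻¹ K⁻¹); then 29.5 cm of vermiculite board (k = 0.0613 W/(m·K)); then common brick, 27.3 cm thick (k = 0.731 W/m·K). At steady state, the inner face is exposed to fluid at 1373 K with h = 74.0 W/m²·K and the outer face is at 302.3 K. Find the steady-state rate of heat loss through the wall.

Resistance network (inner→outer):
  R_conv,in = 1/(hA) = 1/(74.0·22.8) = 5.927×10^-4 K/W
  R_magnesite brick = L/(kA) = 0.128/(3.94·22.8) = 0.001425 K/W
  R_vermiculite board = L/(kA) = 0.295/(0.0613·22.8) = 0.2111 K/W
  R_common brick = L/(kA) = 0.273/(0.731·22.8) = 0.01638 K/W
ΣR = 5.927×10^-4 + 0.001425 + 0.2111 + 0.01638 = 0.2295 K/W
Q = ΔT/ΣR = (1373 K − 302.3 K)/0.2295 = 4670 W

Q = 4.67 kW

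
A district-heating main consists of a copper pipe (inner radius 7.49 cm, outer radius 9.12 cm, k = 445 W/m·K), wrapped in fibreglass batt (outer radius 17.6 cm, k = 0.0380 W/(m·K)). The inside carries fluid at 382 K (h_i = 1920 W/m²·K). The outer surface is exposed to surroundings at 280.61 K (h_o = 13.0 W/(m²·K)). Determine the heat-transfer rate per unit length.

Series thermal resistances, inner to outer:
  R'_conv,in = 1/(2πr h) = 1/(2π·0.0749·1920) = 0.001107 m·K/W
  R'_copper = ln(0.0912/0.0749)/(2πk) = 0.1969/(2π·445) = 7.042×10^-5 m·K/W
  R'_fibreglass batt = ln(0.176/0.0912)/(2πk) = 0.6574/(2π·0.0380) = 2.754 m·K/W
  R'_conv,out = 1/(2πr h) = 1/(2π·0.176·13.0) = 0.06956 m·K/W
ΣR = 0.001107 + 7.042×10^-5 + 2.754 + 0.06956 = 2.825 m·K/W
Q' = ΔT/ΣR = (382 K − 280.61 K)/2.825 = 35.9 W/m

Q' = 35.9 W/m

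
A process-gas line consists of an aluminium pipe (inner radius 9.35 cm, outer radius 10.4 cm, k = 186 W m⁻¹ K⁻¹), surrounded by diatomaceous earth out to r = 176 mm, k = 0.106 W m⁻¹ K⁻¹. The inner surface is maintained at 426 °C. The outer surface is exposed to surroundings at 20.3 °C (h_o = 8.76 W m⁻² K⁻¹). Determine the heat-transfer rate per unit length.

Q' = 454 W/m

Treat each layer as a resistance in series:
  R'_aluminium = ln(0.104/0.0935)/(2πk) = 0.1064/(2π·186) = 9.107×10^-5 m·K/W
  R'_diatomaceous earth = ln(0.176/0.104)/(2πk) = 0.5261/(2π·0.106) = 0.7899 m·K/W
  R'_conv,out = 1/(2πr h) = 1/(2π·0.176·8.76) = 0.1032 m·K/W
ΣR = 9.107×10^-5 + 0.7899 + 0.1032 = 0.8932 m·K/W
Q' = ΔT/ΣR = (426 °C − 20.3 °C)/0.8932 = 454 W/m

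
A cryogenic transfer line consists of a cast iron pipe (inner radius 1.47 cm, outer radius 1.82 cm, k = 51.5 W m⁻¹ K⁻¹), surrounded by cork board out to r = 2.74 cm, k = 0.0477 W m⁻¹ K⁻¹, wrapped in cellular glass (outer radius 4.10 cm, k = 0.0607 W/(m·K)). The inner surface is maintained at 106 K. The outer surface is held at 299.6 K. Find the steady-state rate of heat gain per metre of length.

Q' = 79.9 W/m

Series thermal resistances, inner to outer:
  R'_cast iron = ln(0.0182/0.0147)/(2πk) = 0.2136/(2π·51.5) = 6.600×10^-4 m·K/W
  R'_cork board = ln(0.0274/0.0182)/(2πk) = 0.4091/(2π·0.0477) = 1.365 m·K/W
  R'_cellular glass = ln(0.0410/0.0274)/(2πk) = 0.4030/(2π·0.0607) = 1.057 m·K/W
ΣR = 6.600×10^-4 + 1.365 + 1.057 = 2.423 m·K/W
Q' = ΔT/ΣR = (106 K − 299.6 K)/2.423 = -79.9 W/m
(Negative Q' ⇒ heat flows inward; heat gain = 79.9 W/m.)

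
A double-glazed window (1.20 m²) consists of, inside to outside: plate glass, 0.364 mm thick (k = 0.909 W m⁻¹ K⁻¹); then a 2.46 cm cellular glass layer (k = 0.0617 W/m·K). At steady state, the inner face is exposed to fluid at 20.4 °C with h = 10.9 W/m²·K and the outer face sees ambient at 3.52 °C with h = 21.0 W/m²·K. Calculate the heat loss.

Series thermal resistances, inner to outer:
  R_conv,in = 1/(hA) = 1/(10.9·1.20) = 0.07645 K/W
  R_plate glass = L/(kA) = 3.64×10^-4/(0.909·1.20) = 3.337×10^-4 K/W
  R_cellular glass = L/(kA) = 0.0246/(0.0617·1.20) = 0.3323 K/W
  R_conv,out = 1/(hA) = 1/(21.0·1.20) = 0.03968 K/W
ΣR = 0.07645 + 3.337×10^-4 + 0.3323 + 0.03968 = 0.4488 K/W
Q = ΔT/ΣR = (20.4 °C − 3.52 °C)/0.4488 = 37.6 W

Q = 37.6 W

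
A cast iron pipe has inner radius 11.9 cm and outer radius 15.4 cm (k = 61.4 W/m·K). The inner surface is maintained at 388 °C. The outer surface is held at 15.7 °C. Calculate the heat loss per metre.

Q' = 2πk·ΔT/ln(r₂/r₁) = 2π × 61.4 × 372.3 / ln(0.154/0.119) = 5.57×10^5 W/m

Q' = 5.57×10^5 W/m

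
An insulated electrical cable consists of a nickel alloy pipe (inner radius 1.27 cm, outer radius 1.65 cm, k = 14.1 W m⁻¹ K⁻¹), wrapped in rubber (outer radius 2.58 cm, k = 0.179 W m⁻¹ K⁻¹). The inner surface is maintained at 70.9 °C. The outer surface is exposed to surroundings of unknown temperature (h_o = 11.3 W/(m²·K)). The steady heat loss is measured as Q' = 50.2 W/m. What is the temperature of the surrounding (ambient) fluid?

T_out = 23.4 °C

Sum the resistances:
  R'_nickel alloy = ln(0.0165/0.0127)/(2πk) = 0.2618/(2π·14.1) = 0.002955 m·K/W
  R'_rubber = ln(0.0258/0.0165)/(2πk) = 0.4470/(2π·0.179) = 0.3975 m·K/W
  R'_conv,out = 1/(2πr h) = 1/(2π·0.0258·11.3) = 0.5459 m·K/W
ΣR = 0.9463 m·K/W
ΔT = Q'·ΣR = 50.2 × 0.9463 = 47.50 K
Heat flows outward, so T_out = T_in − ΔT = 70.9 − 47.50 = 23.4 °C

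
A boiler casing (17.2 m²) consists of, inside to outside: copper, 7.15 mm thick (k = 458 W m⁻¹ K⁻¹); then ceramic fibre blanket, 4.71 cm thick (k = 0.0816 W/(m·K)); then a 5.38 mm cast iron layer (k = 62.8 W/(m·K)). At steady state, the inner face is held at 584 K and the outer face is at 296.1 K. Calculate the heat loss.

Q = 8.58 kW

Series thermal resistances, inner to outer:
  R_copper = L/(kA) = 0.00715/(458·17.2) = 9.076×10^-7 K/W
  R_ceramic fibre blanket = L/(kA) = 0.0471/(0.0816·17.2) = 0.03356 K/W
  R_cast iron = L/(kA) = 0.00538/(62.8·17.2) = 4.981×10^-6 K/W
ΣR = 9.076×10^-7 + 0.03356 + 4.981×10^-6 = 0.03357 K/W
Q = ΔT/ΣR = (584 K − 296.1 K)/0.03357 = 8580 W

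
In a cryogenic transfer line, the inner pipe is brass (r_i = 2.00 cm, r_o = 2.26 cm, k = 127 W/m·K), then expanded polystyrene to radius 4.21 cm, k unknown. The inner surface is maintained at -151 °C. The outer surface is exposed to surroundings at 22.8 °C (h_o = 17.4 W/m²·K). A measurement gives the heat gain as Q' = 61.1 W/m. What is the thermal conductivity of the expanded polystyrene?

ΣR = ΔT/Q' = |-151 − 22.8|/61.1 = 2.845 m·K/W
Known resistances:
  R'_brass = ln(0.0226/0.0200)/(2πk) = 0.1222/(2π·127) = 1.532×10^-4 m·K/W
  R'_conv,out = 1/(2πr h) = 1/(2π·0.0421·17.4) = 0.2173 m·K/W
R_expanded polystyrene = ΣR − ΣR_known = 2.845 − 0.2175 = 2.628 m·K/W
ln(r₂/r₁)/(2πk) = 2.628 ⇒ k = 0.6221/(2π·2.628) = 0.0377 W/m·K

k = 0.0377 W/m·K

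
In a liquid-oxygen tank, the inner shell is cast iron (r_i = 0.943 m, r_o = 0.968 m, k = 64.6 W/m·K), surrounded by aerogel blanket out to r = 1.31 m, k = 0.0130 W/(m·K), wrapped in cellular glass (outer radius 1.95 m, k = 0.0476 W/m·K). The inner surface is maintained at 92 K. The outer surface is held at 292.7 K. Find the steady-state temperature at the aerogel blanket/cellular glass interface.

T = 252.1 K

Resistance network (inner→outer):
  R_cast iron = (1/0.943 − 1/0.968)/(4πk) = 0.02739/(4π·64.6) = 3.374×10^-5 K/W
  R_aerogel blanket = (1/0.968 − 1/1.31)/(4πk) = 0.2697/(4π·0.0130) = 1.651 K/W
  R_cellular glass = (1/1.31 − 1/1.95)/(4πk) = 0.2505/(4π·0.0476) = 0.4188 K/W
ΣR = 3.374×10^-5 + 1.651 + 0.4188 = 2.070 K/W
Q = ΔT/ΣR = (92 K − 292.7 K)/2.070 = -96.96 W
From the inner boundary to the aerogel blanket/cellular glass interface, ΣR_partial = 1.651 K/W.
T_interface = T_in − Q·ΣR_partial = 92 K − (-96.96)(1.651) = 252.1 K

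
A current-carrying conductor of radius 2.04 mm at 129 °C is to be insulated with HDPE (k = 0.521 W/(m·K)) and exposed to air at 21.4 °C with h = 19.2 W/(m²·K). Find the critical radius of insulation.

For a cylinder, r_cr = k_ins/h = 0.521/19.2 = 0.0271 m = 2.71 cm

r_cr = 2.71 cm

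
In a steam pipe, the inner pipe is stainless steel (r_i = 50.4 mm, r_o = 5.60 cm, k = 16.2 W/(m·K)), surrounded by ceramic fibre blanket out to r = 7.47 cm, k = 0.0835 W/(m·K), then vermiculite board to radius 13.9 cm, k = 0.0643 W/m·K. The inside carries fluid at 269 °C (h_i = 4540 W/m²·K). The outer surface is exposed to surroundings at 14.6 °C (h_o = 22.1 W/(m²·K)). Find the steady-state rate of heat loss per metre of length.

Treat each layer as a resistance in series:
  R'_conv,in = 1/(2πr h) = 1/(2π·0.0504·4540) = 6.956×10^-4 m·K/W
  R'_stainless steel = ln(0.0560/0.0504)/(2πk) = 0.1054/(2π·16.2) = 0.001035 m·K/W
  R'_ceramic fibre blanket = ln(0.0747/0.0560)/(2πk) = 0.2881/(2π·0.0835) = 0.5492 m·K/W
  R'_vermiculite board = ln(0.139/0.0747)/(2πk) = 0.6210/(2π·0.0643) = 1.537 m·K/W
  R'_conv,out = 1/(2πr h) = 1/(2π·0.139·22.1) = 0.05181 m·K/W
ΣR = 6.956×10^-4 + 0.001035 + 0.5492 + 1.537 + 0.05181 = 2.140 m·K/W
Q' = ΔT/ΣR = (269 °C − 14.6 °C)/2.140 = 119 W/m

Q' = 119 W/m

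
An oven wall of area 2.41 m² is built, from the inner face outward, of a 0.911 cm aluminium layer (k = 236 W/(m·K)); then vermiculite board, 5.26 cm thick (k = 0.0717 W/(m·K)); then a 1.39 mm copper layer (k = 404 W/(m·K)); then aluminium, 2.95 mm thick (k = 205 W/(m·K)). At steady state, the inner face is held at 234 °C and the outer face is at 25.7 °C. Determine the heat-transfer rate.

Resistance network (inner→outer):
  R_aluminium = L/(kA) = 0.00911/(236·2.41) = 1.602×10^-5 K/W
  R_vermiculite board = L/(kA) = 0.0526/(0.0717·2.41) = 0.3044 K/W
  R_copper = L/(kA) = 0.00139/(404·2.41) = 1.428×10^-6 K/W
  R_aluminium = L/(kA) = 0.00295/(205·2.41) = 5.971×10^-6 K/W
ΣR = 1.602×10^-5 + 0.3044 + 1.428×10^-6 + 5.971×10^-6 = 0.3044 K/W
Q = ΔT/ΣR = (234 °C − 25.7 °C)/0.3044 = 684 W

Q = 684 W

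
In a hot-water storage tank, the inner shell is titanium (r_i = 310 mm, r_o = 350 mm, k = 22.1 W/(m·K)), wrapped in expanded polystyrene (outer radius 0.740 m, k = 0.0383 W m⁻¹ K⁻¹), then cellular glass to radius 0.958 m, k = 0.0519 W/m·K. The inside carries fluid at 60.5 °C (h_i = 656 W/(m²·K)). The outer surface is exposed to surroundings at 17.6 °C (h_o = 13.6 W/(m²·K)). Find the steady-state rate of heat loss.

Q = 11.9 W

Series thermal resistances, inner to outer:
  R_conv,in = 1/(4πr²h) = 1/(4π·0.310²·656) = 0.001262 K/W
  R_titanium = (1/0.310 − 1/0.350)/(4πk) = 0.3687/(4π·22.1) = 0.001327 K/W
  R_expanded polystyrene = (1/0.350 − 1/0.740)/(4πk) = 1.506/(4π·0.0383) = 3.129 K/W
  R_cellular glass = (1/0.740 − 1/0.958)/(4πk) = 0.3075/(4π·0.0519) = 0.4715 K/W
  R_conv,out = 1/(4πr²h) = 1/(4π·0.958²·13.6) = 0.006376 K/W
ΣR = 0.001262 + 0.001327 + 3.129 + 0.4715 + 0.006376 = 3.609 K/W
Q = ΔT/ΣR = (60.5 °C − 17.6 °C)/3.609 = 11.9 W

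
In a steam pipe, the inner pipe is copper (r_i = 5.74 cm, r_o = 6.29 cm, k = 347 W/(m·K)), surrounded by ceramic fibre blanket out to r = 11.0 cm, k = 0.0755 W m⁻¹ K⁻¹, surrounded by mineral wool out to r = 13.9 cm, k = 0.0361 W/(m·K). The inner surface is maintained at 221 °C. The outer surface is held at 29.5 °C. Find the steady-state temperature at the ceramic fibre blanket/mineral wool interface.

Treat each layer as a resistance in series:
  R'_copper = ln(0.0629/0.0574)/(2πk) = 0.09150/(2π·347) = 4.197×10^-5 m·K/W
  R'_ceramic fibre blanket = ln(0.110/0.0629)/(2πk) = 0.5589/(2π·0.0755) = 1.178 m·K/W
  R'_mineral wool = ln(0.139/0.110)/(2πk) = 0.2340/(2π·0.0361) = 1.032 m·K/W
ΣR = 4.197×10^-5 + 1.178 + 1.032 = 2.210 m·K/W
Q' = ΔT/ΣR = (221 °C − 29.5 °C)/2.210 = 86.65 W/m
From the inner boundary to the ceramic fibre blanket/mineral wool interface, ΣR_partial = 1.178 m·K/W.
T_interface = T_in − Q'·ΣR_partial = 221 °C − (86.65)(1.178) = 119 °C

T = 119 °C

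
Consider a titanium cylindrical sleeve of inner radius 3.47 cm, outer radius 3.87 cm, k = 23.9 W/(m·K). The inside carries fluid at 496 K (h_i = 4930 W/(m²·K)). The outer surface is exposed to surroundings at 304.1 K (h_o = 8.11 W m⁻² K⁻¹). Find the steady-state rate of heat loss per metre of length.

Resistance network (inner→outer):
  R'_conv,in = 1/(2πr h) = 1/(2π·0.0347·4930) = 9.303×10^-4 m·K/W
  R'_titanium = ln(0.0387/0.0347)/(2πk) = 0.1091/(2π·23.9) = 7.265×10^-4 m·K/W
  R'_conv,out = 1/(2πr h) = 1/(2π·0.0387·8.11) = 0.5071 m·K/W
ΣR = 9.303×10^-4 + 7.265×10^-4 + 0.5071 = 0.5088 m·K/W
Q' = ΔT/ΣR = (496 K − 304.1 K)/0.5088 = 377 W/m

Q' = 377 W/m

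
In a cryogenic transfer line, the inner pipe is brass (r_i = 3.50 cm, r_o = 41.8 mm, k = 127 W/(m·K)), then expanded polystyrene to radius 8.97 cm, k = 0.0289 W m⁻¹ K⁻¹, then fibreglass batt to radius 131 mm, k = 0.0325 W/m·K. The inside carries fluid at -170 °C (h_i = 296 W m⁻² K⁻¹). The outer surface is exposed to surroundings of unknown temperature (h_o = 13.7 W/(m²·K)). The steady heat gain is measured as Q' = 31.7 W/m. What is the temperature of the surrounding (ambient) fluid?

Series resistances:
  R'_conv,in = 1/(2πr h) = 1/(2π·0.0350·296) = 0.01536 m·K/W
  R'_brass = ln(0.0418/0.0350)/(2πk) = 0.1775/(2π·127) = 2.225×10^-4 m·K/W
  R'_expanded polystyrene = ln(0.0897/0.0418)/(2πk) = 0.7636/(2π·0.0289) = 4.205 m·K/W
  R'_fibreglass batt = ln(0.131/0.0897)/(2πk) = 0.3787/(2π·0.0325) = 1.855 m·K/W
  R'_conv,out = 1/(2πr h) = 1/(2π·0.131·13.7) = 0.08868 m·K/W
ΣR = 6.164 m·K/W
ΔT = Q'·ΣR = 31.7 × 6.164 = 195.4 K
Heat flows inward, so T_out = T_in + ΔT = -170 + 195.4 = 25.4 °C

T_out = 25.4 °C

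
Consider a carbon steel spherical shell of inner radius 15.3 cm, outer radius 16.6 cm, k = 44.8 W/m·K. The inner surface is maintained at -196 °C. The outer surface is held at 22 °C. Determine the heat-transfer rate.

Q = 4πk·ΔT/(1/r₁ − 1/r₂) = 4π × 44.8 × 218 / (1/0.153 − 1/0.166) = 2.40×10^5 W

Q = 240 kW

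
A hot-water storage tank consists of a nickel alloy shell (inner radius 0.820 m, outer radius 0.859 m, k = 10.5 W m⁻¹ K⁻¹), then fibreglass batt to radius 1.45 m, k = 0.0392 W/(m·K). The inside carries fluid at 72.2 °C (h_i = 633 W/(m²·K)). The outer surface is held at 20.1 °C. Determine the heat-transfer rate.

Series thermal resistances, inner to outer:
  R_conv,in = 1/(4πr²h) = 1/(4π·0.820²·633) = 1.870×10^-4 K/W
  R_nickel alloy = (1/0.820 − 1/0.859)/(4πk) = 0.05537/(4π·10.5) = 4.196×10^-4 K/W
  R_fibreglass batt = (1/0.859 − 1/1.45)/(4πk) = 0.4745/(4π·0.0392) = 0.9632 K/W
ΣR = 1.870×10^-4 + 4.196×10^-4 + 0.9632 = 0.9638 K/W
Q = ΔT/ΣR = (72.2 °C − 20.1 °C)/0.9638 = 54.1 W

Q = 54.1 W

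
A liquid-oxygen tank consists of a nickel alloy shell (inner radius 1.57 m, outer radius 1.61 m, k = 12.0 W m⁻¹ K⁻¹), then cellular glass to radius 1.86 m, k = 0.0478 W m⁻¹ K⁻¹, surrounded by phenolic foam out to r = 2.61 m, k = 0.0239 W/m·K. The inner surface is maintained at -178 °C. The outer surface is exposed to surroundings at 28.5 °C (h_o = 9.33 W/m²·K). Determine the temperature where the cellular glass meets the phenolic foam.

Series thermal resistances, inner to outer:
  R_nickel alloy = (1/1.57 − 1/1.61)/(4πk) = 0.01582/(4π·12.0) = 1.049×10^-4 K/W
  R_cellular glass = (1/1.61 − 1/1.86)/(4πk) = 0.08348/(4π·0.0478) = 0.1390 K/W
  R_phenolic foam = (1/1.86 − 1/2.61)/(4πk) = 0.1545/(4π·0.0239) = 0.5144 K/W
  R_conv,out = 1/(4πr²h) = 1/(4π·2.61²·9.33) = 0.001252 K/W
ΣR = 1.049×10^-4 + 0.1390 + 0.5144 + 0.001252 = 0.6548 K/W
Q = ΔT/ΣR = (-178 °C − 28.5 °C)/0.6548 = -315.4 W
From the inner boundary to the cellular glass/phenolic foam interface, ΣR_partial = 0.1391 K/W.
T_interface = T_in − Q·ΣR_partial = -178 °C − (-315.4)(0.1391) = -134 °C

T = -134 °C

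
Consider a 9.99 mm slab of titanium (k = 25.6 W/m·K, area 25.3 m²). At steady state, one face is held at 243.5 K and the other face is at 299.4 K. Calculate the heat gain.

Q = 3620 kW

Q = kA·ΔT/L = 25.6 × 25.3 × |243.5 K − 299.4 K| / 0.00999 = 3.62×10^6 W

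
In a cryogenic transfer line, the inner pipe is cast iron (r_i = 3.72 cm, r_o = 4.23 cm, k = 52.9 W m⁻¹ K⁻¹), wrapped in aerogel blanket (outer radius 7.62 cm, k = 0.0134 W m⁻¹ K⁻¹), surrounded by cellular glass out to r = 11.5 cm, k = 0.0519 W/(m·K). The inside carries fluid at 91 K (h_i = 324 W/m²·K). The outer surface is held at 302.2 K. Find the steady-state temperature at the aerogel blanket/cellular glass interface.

Resistance network (inner→outer):
  R'_conv,in = 1/(2πr h) = 1/(2π·0.0372·324) = 0.01320 m·K/W
  R'_cast iron = ln(0.0423/0.0372)/(2πk) = 0.1285/(2π·52.9) = 3.865×10^-4 m·K/W
  R'_aerogel blanket = ln(0.0762/0.0423)/(2πk) = 0.5886/(2π·0.0134) = 6.991 m·K/W
  R'_cellular glass = ln(0.115/0.0762)/(2πk) = 0.4116/(2π·0.0519) = 1.262 m·K/W
ΣR = 0.01320 + 3.865×10^-4 + 6.991 + 1.262 = 8.267 m·K/W
Q' = ΔT/ΣR = (91 K − 302.2 K)/8.267 = -25.55 W/m
From the inner boundary to the aerogel blanket/cellular glass interface, ΣR_partial = 7.005 m·K/W.
T_interface = T_in − Q'·ΣR_partial = 91 K − (-25.55)(7.005) = 270.0 K

T = 270.0 K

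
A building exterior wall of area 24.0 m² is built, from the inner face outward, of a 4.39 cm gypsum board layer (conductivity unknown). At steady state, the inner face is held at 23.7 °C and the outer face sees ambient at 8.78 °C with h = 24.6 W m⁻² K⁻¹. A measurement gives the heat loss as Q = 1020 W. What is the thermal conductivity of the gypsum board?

k = 0.141 W/m·K

ΣR = ΔT/Q = |23.7 − 8.78|/1020 = 0.01463 K/W
Known resistances:
  R_conv,out = 1/(hA) = 1/(24.6·24.0) = 0.001694 K/W
R_gypsum board = ΣR − ΣR_known = 0.01463 − 0.001694 = 0.01294 K/W
L/(kA) = 0.01294 ⇒ k = 0.0439/(0.01294·24.0) = 0.141 W/m·K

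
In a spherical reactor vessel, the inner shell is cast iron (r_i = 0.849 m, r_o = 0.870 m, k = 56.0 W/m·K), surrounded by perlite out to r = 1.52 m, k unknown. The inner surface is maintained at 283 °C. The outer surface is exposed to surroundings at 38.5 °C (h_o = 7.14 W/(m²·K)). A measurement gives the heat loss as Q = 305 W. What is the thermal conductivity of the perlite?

ΣR = ΔT/Q = |283 − 38.5|/305 = 0.8016 K/W
Known resistances:
  R_cast iron = (1/0.849 − 1/0.870)/(4πk) = 0.02843/(4π·56.0) = 4.040×10^-5 K/W
  R_conv,out = 1/(4πr²h) = 1/(4π·1.52²·7.14) = 0.004824 K/W
R_perlite = ΣR − ΣR_known = 0.8016 − 0.004864 = 0.7967 K/W
(1/r₁−1/r₂)/(4πk) = 0.7967 ⇒ k = 0.4915/(4π·0.7967) = 0.0491 W/m·K

k = 0.0491 W/m·K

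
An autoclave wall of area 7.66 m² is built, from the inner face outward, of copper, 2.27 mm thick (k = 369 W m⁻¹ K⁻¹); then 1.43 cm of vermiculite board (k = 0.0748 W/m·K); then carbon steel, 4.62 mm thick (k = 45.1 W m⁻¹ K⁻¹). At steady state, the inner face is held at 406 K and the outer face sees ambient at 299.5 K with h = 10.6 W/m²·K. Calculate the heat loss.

Series thermal resistances, inner to outer:
  R_copper = L/(kA) = 0.00227/(369·7.66) = 8.031×10^-7 K/W
  R_vermiculite board = L/(kA) = 0.0143/(0.0748·7.66) = 0.02496 K/W
  R_carbon steel = L/(kA) = 0.00462/(45.1·7.66) = 1.337×10^-5 K/W
  R_conv,out = 1/(hA) = 1/(10.6·7.66) = 0.01232 K/W
ΣR = 8.031×10^-7 + 0.02496 + 1.337×10^-5 + 0.01232 = 0.03729 K/W
Q = ΔT/ΣR = (406 K − 299.5 K)/0.03729 = 2860 W

Q = 2.86 kW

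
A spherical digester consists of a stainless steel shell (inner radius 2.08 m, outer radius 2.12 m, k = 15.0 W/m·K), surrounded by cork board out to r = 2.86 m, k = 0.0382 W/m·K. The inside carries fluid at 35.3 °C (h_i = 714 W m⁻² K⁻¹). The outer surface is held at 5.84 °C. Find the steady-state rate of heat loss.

Series thermal resistances, inner to outer:
  R_conv,in = 1/(4πr²h) = 1/(4π·2.08²·714) = 2.576×10^-5 K/W
  R_stainless steel = (1/2.08 − 1/2.12)/(4πk) = 0.009071/(4π·15.0) = 4.812×10^-5 K/W
  R_cork board = (1/2.12 − 1/2.86)/(4πk) = 0.1220/(4π·0.0382) = 0.2542 K/W
ΣR = 2.576×10^-5 + 4.812×10^-5 + 0.2542 = 0.2543 K/W
Q = ΔT/ΣR = (35.3 °C − 5.84 °C)/0.2543 = 116 W

Q = 116 W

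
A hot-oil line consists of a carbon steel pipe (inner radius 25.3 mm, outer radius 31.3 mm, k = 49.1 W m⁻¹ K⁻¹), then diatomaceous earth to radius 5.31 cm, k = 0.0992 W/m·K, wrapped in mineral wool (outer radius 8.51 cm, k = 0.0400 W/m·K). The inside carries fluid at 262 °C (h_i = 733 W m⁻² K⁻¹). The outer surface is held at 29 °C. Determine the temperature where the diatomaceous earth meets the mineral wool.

T = 189 °C

Resistance network (inner→outer):
  R'_conv,in = 1/(2πr h) = 1/(2π·0.0253·733) = 0.008582 m·K/W
  R'_carbon steel = ln(0.0313/0.0253)/(2πk) = 0.2128/(2π·49.1) = 6.898×10^-4 m·K/W
  R'_diatomaceous earth = ln(0.0531/0.0313)/(2πk) = 0.5286/(2π·0.0992) = 0.8480 m·K/W
  R'_mineral wool = ln(0.0851/0.0531)/(2πk) = 0.4717/(2π·0.0400) = 1.877 m·K/W
ΣR = 0.008582 + 6.898×10^-4 + 0.8480 + 1.877 = 2.734 m·K/W
Q' = ΔT/ΣR = (262 °C − 29 °C)/2.734 = 85.22 W/m
From the inner boundary to the diatomaceous earth/mineral wool interface, ΣR_partial = 0.8573 m·K/W.
T_interface = T_in − Q'·ΣR_partial = 262 °C − (85.22)(0.8573) = 189 °C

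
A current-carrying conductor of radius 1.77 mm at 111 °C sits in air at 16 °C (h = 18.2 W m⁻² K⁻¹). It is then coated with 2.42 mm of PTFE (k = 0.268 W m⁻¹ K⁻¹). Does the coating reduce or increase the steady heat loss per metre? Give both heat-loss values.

increases: 19.2 → 36.6 W/m

Critical radius for a cylinder: r_cr = k/h = 0.0147 m = 1.47 cm.
Outer radius after coating: r₂ = 0.00177 + 0.00242 = 0.00419 m.
Since r₁ < r_cr and r₂ ≤ r_cr, the coating moves toward the maximum at r_cr — heat loss rises.
Bare: R = 1/(2πr₁h) = 4.941 m·K/W; Q = 95/4.941 = 19.2 W/m.
Coated: R = R_cond + R_conv = 2.599 m·K/W; Q = 95/2.599 = 36.6 W/m.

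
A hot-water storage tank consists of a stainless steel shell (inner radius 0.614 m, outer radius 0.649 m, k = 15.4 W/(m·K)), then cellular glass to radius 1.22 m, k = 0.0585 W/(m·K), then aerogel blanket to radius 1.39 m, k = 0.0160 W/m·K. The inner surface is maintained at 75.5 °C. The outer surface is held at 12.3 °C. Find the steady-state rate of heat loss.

Q = 42.7 W

Series thermal resistances, inner to outer:
  R_stainless steel = (1/0.614 − 1/0.649)/(4πk) = 0.08783/(4π·15.4) = 4.539×10^-4 K/W
  R_cellular glass = (1/0.649 − 1/1.22)/(4πk) = 0.7212/(4π·0.0585) = 0.9810 K/W
  R_aerogel blanket = (1/1.22 − 1/1.39)/(4πk) = 0.1002/(4π·0.0160) = 0.4986 K/W
ΣR = 4.539×10^-4 + 0.9810 + 0.4986 = 1.480 K/W
Q = ΔT/ΣR = (75.5 °C − 12.3 °C)/1.480 = 42.7 W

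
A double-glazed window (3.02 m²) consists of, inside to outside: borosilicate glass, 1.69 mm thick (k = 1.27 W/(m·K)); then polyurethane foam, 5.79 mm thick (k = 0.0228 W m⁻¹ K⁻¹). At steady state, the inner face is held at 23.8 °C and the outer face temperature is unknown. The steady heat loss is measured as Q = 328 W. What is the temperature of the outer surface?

Sum the resistances:
  R_borosilicate glass = L/(kA) = 0.00169/(1.27·3.02) = 4.406×10^-4 K/W
  R_polyurethane foam = L/(kA) = 0.00579/(0.0228·3.02) = 0.08409 K/W
ΣR = 0.08453 K/W
ΔT = Q·ΣR = 328 × 0.08453 = 27.73 K
Heat flows outward, so T_out = T_in − ΔT = 23.8 − 27.73 = -3.93 °C

T_out = -3.93 °C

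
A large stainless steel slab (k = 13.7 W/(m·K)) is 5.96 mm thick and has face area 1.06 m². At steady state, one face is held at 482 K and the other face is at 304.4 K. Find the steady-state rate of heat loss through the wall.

Q = 4.33×10^5 W

Q = kA·ΔT/L = 13.7 × 1.06 × |482 K − 304.4 K| / 0.00596 = 4.33×10^5 W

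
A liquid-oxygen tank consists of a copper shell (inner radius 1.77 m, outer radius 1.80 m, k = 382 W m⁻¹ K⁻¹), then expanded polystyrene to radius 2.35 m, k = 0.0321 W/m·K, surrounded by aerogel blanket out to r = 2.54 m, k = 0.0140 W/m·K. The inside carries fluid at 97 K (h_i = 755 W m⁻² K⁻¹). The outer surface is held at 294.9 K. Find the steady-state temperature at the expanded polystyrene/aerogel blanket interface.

T = 223.8 K

Resistance network (inner→outer):
  R_conv,in = 1/(4πr²h) = 1/(4π·1.77²·755) = 3.364×10^-5 K/W
  R_copper = (1/1.77 − 1/1.80)/(4πk) = 0.009416/(4π·382) = 1.962×10^-6 K/W
  R_expanded polystyrene = (1/1.80 − 1/2.35)/(4πk) = 0.1300/(4π·0.0321) = 0.3223 K/W
  R_aerogel blanket = (1/2.35 − 1/2.54)/(4πk) = 0.03183/(4π·0.0140) = 0.1809 K/W
ΣR = 3.364×10^-5 + 1.962×10^-6 + 0.3223 + 0.1809 = 0.5032 K/W
Q = ΔT/ΣR = (97 K − 294.9 K)/0.5032 = -393.3 W
From the inner boundary to the expanded polystyrene/aerogel blanket interface, ΣR_partial = 0.3223 K/W.
T_interface = T_in − Q·ΣR_partial = 97 K − (-393.3)(0.3223) = 223.8 K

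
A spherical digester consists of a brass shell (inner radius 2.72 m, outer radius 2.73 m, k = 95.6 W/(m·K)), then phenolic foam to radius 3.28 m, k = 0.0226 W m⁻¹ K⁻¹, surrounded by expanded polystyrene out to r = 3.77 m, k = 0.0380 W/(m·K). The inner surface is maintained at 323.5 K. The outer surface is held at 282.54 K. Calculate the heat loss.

Treat each layer as a resistance in series:
  R_brass = (1/2.72 − 1/2.73)/(4πk) = 0.001347/(4π·95.6) = 1.121×10^-6 K/W
  R_phenolic foam = (1/2.73 − 1/3.28)/(4πk) = 0.06142/(4π·0.0226) = 0.2163 K/W
  R_expanded polystyrene = (1/3.28 − 1/3.77)/(4πk) = 0.03963/(4π·0.0380) = 0.08298 K/W
ΣR = 1.121×10^-6 + 0.2163 + 0.08298 = 0.2993 K/W
Q = ΔT/ΣR = (323.5 K − 282.54 K)/0.2993 = 137 W

Q = 137 W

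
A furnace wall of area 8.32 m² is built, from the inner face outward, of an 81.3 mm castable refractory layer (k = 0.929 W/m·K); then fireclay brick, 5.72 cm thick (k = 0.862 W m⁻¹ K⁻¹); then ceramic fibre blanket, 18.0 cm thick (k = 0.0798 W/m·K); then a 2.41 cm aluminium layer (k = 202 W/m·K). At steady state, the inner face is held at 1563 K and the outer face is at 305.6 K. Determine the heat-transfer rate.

Q = 4.34 kW

Resistance network (inner→outer):
  R_castable refractory = L/(kA) = 0.0813/(0.929·8.32) = 0.01052 K/W
  R_fireclay brick = L/(kA) = 0.0572/(0.862·8.32) = 0.007976 K/W
  R_ceramic fibre blanket = L/(kA) = 0.180/(0.0798·8.32) = 0.2711 K/W
  R_aluminium = L/(kA) = 0.0241/(202·8.32) = 1.434×10^-5 K/W
ΣR = 0.01052 + 0.007976 + 0.2711 + 1.434×10^-5 = 0.2896 K/W
Q = ΔT/ΣR = (1563 K − 305.6 K)/0.2896 = 4340 W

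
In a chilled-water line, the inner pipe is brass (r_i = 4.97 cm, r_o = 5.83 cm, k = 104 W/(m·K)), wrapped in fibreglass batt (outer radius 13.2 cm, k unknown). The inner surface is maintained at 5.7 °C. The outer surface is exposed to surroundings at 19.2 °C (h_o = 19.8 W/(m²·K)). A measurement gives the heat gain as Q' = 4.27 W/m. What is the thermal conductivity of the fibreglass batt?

ΣR = ΔT/Q' = |5.7 − 19.2|/4.27 = 3.162 m·K/W
Known resistances:
  R'_brass = ln(0.0583/0.0497)/(2πk) = 0.1596/(2π·104) = 2.442×10^-4 m·K/W
  R'_conv,out = 1/(2πr h) = 1/(2π·0.132·19.8) = 0.06089 m·K/W
R_fibreglass batt = ΣR − ΣR_known = 3.162 − 0.06113 = 3.101 m·K/W
ln(r₂/r₁)/(2πk) = 3.101 ⇒ k = 0.8172/(2π·3.101) = 0.0419 W/m·K

k = 0.0419 W/m·K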